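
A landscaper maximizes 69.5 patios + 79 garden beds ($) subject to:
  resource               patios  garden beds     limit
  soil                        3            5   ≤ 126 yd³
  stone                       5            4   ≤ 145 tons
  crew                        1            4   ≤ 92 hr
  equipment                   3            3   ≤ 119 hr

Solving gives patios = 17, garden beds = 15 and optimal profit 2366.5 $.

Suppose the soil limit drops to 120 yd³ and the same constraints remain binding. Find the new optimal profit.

2312.5

At the optimum: soil uses 126 of 126 (binding); stone uses 145 of 145 (binding); crew uses 77 of 92 (slack = 15); equipment uses 96 of 119 (slack = 23).
By complementary slackness, y = 0 for the non-binding constraints.
From A_Bᵀ y = c: 3·y_soil + 5·y_stone = 69.5; 5·y_soil + 4·y_stone = 79.
→ y_soil = 9 and y_stone = 8.5.
Δz = y_soil·Δb = 9 × (-6) = -54, so new z* = 2366.5 − 54 = 2312.5.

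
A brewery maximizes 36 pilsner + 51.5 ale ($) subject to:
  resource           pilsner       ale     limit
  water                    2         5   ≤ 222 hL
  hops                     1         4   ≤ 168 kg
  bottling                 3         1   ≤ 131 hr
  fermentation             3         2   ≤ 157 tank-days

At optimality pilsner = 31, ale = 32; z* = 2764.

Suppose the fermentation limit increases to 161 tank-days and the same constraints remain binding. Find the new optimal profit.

At the optimum: water uses 222 of 222 (binding); hops uses 159 of 168 (slack = 9); bottling uses 125 of 131 (slack = 6); fermentation uses 157 of 157 (binding).
Since hops, bottling are not tight, their duals are 0.
The binding rows give the dual system: 2·y_water + 3·y_fermentation = 36 and 5·y_water + 2·y_fermentation = 51.5.
→ y_water = 7.5 and y_fermentation = 7.
Δz = y_fermentation·Δb = 7 × (4) = 28, so new z* = 2764 + 28 = 2792.

2792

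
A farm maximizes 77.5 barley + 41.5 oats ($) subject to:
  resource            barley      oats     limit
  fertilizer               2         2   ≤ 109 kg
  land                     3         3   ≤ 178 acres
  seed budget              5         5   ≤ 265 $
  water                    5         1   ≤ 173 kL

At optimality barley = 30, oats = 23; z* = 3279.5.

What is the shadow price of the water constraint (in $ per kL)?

9

Check each constraint at x*: fertilizer 106/109 (slack 3); land 159/178 (slack 19); seed budget 265/265 (tight); water 173/173 (tight).
By complementary slackness, y = 0 for the non-binding constraints.
The binding rows give the dual system: 5·y_seed budget + 5·y_water = 77.5 and 5·y_seed budget + 1·y_water = 41.5.
This yields shadow prices y_seed budget = 6.5, y_water = 9.
Shadow price of water = 9.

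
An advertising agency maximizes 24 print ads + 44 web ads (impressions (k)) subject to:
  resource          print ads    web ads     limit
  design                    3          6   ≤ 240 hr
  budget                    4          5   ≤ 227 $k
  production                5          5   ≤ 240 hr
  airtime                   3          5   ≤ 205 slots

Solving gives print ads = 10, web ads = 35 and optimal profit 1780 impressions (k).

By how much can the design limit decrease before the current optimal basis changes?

4.5

Binding constraints: design, airtime. The basis is B = [[3,6],[3,5]] with det -3.
Per unit decrease in design, x* moves by d = (1.6667, -1).
The basis stays optimal until production becomes binding; allowable decrease = 4.5 hr.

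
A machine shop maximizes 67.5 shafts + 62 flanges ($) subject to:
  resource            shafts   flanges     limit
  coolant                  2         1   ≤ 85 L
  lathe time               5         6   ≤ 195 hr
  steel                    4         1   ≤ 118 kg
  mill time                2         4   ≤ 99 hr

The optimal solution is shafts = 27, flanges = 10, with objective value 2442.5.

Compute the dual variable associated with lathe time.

Check each constraint at x*: coolant 64/85 (slack 21); lathe time 195/195 (tight); steel 118/118 (tight); mill time 94/99 (slack 5).
Slack constraints have shadow price 0 (complementary slackness).
The binding rows give the dual system: 5·y_lathe time + 4·y_steel = 67.5 and 6·y_lathe time + 1·y_steel = 62.
This yields shadow prices y_lathe time = 9.5, y_steel = 5.
Shadow price of lathe time = 9.5.

9.5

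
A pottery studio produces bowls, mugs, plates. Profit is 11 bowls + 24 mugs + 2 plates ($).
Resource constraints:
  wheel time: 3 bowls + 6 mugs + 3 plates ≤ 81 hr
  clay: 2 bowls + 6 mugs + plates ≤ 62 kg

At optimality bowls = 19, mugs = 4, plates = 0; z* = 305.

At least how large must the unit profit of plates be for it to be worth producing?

Check each constraint at x*: wheel time 81/81 (tight); clay 62/62 (tight).
From A_Bᵀ y = c: 3·y_wheel time + 2·y_clay = 11; 6·y_wheel time + 6·y_clay = 24.
This yields shadow prices y_wheel time = 3, y_clay = 1.
plates enters the basis when its profit ≥ yᵀa₃ = 3·3 + 1·1 = 10.

10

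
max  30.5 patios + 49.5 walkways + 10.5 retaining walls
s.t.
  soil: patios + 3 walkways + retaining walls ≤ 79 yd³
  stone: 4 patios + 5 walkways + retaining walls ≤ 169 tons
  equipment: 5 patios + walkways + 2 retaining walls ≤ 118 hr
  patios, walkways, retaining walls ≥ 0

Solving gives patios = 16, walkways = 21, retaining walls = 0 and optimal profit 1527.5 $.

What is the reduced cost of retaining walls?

Binding: soil and stone. Non-binding: equipment (17 unused).
Since equipment is not tight, its dual is 0.
The binding rows give the dual system: 1·y_soil + 4·y_stone = 30.5 and 3·y_soil + 5·y_stone = 49.5.
This yields shadow prices y_soil = 6.5, y_stone = 6.
Reduced cost of retaining walls: c₃ − yᵀa₃ = 10.5 − (6.5·1 + 6·1) = 10.5 − 12.5 = -2.

-2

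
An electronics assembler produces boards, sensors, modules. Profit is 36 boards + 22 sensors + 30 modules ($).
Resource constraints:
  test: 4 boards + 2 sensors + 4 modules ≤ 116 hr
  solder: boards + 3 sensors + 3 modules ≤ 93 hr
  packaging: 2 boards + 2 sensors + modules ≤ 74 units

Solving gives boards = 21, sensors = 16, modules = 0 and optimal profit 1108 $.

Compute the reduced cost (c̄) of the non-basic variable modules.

Check each constraint at x*: test 116/116 (tight); solder 69/93 (slack 24); packaging 74/74 (tight).
By complementary slackness, y = 0 for the non-binding constraint.
The binding rows give the dual system: 4·y_test + 2·y_packaging = 36 and 2·y_test + 2·y_packaging = 22.
→ y_test = 7 and y_packaging = 4.
Reduced cost of modules: c₃ − yᵀa₃ = 30 − (7·4 + 4·1) = 30 − 32 = -2.

-2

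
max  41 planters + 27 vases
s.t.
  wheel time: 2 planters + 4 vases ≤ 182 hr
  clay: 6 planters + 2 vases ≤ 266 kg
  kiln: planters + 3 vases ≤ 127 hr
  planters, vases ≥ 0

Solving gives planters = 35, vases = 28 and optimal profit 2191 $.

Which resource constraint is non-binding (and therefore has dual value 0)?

wheel time: 182/182 (binding)
clay: 266/266 (binding)
kiln: 119/127 (slack 8)
By complementary slackness, a constraint with positive slack has shadow price 0 → kiln.

kiln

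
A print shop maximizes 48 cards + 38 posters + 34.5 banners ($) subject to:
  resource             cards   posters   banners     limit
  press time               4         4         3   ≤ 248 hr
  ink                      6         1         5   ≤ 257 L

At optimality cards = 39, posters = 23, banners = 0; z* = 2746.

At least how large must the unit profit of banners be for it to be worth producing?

37

Check each constraint at x*: press time 248/248 (tight); ink 257/257 (tight).
The binding rows give the dual system: 4·y_press time + 6·y_ink = 48 and 4·y_press time + 1·y_ink = 38.
This yields shadow prices y_press time = 9, y_ink = 2.
banners enters the basis when its profit ≥ yᵀa₃ = 9·3 + 2·5 = 37.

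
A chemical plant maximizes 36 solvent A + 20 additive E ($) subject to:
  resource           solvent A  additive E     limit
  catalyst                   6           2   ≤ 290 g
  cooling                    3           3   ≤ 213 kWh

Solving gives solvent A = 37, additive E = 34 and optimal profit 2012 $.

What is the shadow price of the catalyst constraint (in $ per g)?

Both catalyst and cooling are binding at x*.
The binding rows give the dual system: 6·y_catalyst + 3·y_cooling = 36 and 2·y_catalyst + 3·y_cooling = 20.
→ y_catalyst = 4 and y_cooling = 4.
Shadow price of catalyst = 4.

4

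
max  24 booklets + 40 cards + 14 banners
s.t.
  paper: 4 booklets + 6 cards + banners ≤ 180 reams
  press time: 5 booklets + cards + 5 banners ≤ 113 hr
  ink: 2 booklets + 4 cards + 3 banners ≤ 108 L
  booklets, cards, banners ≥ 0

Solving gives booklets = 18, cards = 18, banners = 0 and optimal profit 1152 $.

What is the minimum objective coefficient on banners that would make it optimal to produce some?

16

At the optimum: paper uses 180 of 180 (binding); press time uses 108 of 113 (slack = 5); ink uses 108 of 108 (binding).
By complementary slackness, y = 0 for the non-binding constraint.
From A_Bᵀ y = c: 4·y_paper + 2·y_ink = 24; 6·y_paper + 4·y_ink = 40.
Solving: y_paper = 4, y_ink = 4.
banners enters the basis when its profit ≥ yᵀa₃ = 4·1 + 4·3 = 16.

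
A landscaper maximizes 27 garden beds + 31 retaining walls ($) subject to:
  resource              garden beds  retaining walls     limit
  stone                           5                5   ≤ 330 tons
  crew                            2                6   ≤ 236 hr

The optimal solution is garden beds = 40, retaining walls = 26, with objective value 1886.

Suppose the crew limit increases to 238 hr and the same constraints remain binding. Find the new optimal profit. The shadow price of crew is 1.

Δb = 2, so new z* = 1886 + (1)·(2) = 1886 + 2 = 1888.

1888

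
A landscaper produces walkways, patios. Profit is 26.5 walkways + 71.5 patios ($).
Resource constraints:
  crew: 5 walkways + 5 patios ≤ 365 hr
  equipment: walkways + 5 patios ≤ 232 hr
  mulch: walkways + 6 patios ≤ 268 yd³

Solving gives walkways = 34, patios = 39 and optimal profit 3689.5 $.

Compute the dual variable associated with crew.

At the optimum: crew uses 365 of 365 (binding); equipment uses 229 of 232 (slack = 3); mulch uses 268 of 268 (binding).
By complementary slackness, y = 0 for the non-binding constraint.
From A_Bᵀ y = c: 5·y_crew + 1·y_mulch = 26.5; 5·y_crew + 6·y_mulch = 71.5.
This yields shadow prices y_crew = 3.5, y_mulch = 9.
Shadow price of crew = 3.5.

3.5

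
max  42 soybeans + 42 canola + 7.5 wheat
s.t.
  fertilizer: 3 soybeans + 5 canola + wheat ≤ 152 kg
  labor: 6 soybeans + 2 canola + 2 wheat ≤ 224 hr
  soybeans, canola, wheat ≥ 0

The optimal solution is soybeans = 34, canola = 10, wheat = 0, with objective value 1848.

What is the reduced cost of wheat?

-6.5

At the optimum: fertilizer uses 152 of 152 (binding); labor uses 224 of 224 (binding).
The binding rows give the dual system: 3·y_fertilizer + 6·y_labor = 42 and 5·y_fertilizer + 2·y_labor = 42.
→ y_fertilizer = 7 and y_labor = 3.5.
Reduced cost of wheat: c₃ − yᵀa₃ = 7.5 − (7·1 + 3.5·2) = 7.5 − 14 = -6.5.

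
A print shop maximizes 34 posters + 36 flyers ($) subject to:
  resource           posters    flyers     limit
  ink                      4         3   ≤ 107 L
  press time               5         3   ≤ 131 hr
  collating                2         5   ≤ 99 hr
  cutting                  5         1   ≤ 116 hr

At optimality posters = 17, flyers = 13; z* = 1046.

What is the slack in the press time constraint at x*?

7

press time used = 5·17 + 3·13 = 124; slack = 131 − 124 = 7.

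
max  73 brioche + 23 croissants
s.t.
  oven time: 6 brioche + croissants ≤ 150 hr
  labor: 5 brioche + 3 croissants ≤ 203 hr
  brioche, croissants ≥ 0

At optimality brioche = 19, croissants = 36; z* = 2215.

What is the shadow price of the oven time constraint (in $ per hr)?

8

At the optimum: oven time uses 150 of 150 (binding); labor uses 203 of 203 (binding).
Dual feasibility on the basic columns requires 6·y_oven time + 5·y_labor = 73, 1·y_oven time + 3·y_labor = 23.
→ y_oven time = 8 and y_labor = 5.
Shadow price of oven time = 8.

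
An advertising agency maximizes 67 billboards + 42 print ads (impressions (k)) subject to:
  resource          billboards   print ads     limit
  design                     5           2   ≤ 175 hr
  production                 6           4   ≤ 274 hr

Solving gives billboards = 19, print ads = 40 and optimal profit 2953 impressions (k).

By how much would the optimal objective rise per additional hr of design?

Both design and production are binding at x*.
Dual feasibility on the basic columns requires 5·y_design + 6·y_production = 67, 2·y_design + 4·y_production = 42.
This yields shadow prices y_design = 2, y_production = 9.5.
Shadow price of design = 2.

2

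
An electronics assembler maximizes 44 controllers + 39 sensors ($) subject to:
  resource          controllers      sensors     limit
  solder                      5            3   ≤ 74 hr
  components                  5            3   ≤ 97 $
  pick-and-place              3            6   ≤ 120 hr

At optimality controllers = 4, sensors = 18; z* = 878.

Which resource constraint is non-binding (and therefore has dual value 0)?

components

solder: 74/74 (binding)
components: 74/97 (slack 23)
pick-and-place: 120/120 (binding)
By complementary slackness, a constraint with positive slack has shadow price 0 → components.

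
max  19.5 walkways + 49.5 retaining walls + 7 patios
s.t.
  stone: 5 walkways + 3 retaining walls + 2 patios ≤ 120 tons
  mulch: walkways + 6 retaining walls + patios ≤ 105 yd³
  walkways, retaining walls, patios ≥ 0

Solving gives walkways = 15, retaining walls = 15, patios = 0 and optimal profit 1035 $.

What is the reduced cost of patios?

Both stone and mulch are binding at x*.
From A_Bᵀ y = c: 5·y_stone + 1·y_mulch = 19.5; 3·y_stone + 6·y_mulch = 49.5.
Solving: y_stone = 2.5, y_mulch = 7.
Reduced cost of patios: c₃ − yᵀa₃ = 7 − (2.5·2 + 7·1) = 7 − 12 = -5.

-5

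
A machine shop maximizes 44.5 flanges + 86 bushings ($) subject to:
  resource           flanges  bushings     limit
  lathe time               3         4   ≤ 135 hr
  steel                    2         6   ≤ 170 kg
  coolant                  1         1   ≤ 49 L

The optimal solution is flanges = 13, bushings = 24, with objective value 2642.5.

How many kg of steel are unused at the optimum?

0

steel used = 2·13 + 6·24 = 170; slack = 170 − 170 = 0.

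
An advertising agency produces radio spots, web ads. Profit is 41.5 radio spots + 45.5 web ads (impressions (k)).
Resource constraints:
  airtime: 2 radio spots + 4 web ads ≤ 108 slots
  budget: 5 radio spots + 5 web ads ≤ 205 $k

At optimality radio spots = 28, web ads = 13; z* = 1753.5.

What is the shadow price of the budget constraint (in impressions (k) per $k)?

Both airtime and budget are binding at x*.
Dual feasibility on the basic columns requires 2·y_airtime + 5·y_budget = 41.5, 4·y_airtime + 5·y_budget = 45.5.
→ y_airtime = 2 and y_budget = 7.5.
Shadow price of budget = 7.5.

7.5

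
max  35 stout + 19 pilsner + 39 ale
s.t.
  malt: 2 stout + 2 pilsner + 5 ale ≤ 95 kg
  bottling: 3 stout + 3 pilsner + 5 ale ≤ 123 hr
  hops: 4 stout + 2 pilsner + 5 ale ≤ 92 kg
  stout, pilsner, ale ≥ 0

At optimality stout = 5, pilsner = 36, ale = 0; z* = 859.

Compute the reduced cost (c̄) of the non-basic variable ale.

Check each constraint at x*: malt 82/95 (slack 13); bottling 123/123 (tight); hops 92/92 (tight).
Slack constraints have shadow price 0 (complementary slackness).
From A_Bᵀ y = c: 3·y_bottling + 4·y_hops = 35; 3·y_bottling + 2·y_hops = 19.
→ y_bottling = 1 and y_hops = 8.
Reduced cost of ale: c₃ − yᵀa₃ = 39 − (1·5 + 8·5) = 39 − 45 = -6.

-6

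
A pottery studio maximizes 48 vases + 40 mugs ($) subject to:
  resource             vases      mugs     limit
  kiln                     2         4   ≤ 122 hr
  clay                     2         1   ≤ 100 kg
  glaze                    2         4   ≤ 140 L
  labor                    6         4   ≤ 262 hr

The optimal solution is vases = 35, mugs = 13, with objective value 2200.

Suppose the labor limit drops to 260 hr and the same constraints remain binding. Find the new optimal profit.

At the optimum: kiln uses 122 of 122 (binding); clay uses 83 of 100 (slack = 17); glaze uses 122 of 140 (slack = 18); labor uses 262 of 262 (binding).
Slack constraints have shadow price 0 (complementary slackness).
Dual feasibility on the basic columns requires 2·y_kiln + 6·y_labor = 48, 4·y_kiln + 4·y_labor = 40.
This yields shadow prices y_kiln = 3, y_labor = 7.
Δz = y_labor·Δb = 7 × (-2) = -14, so new z* = 2200 − 14 = 2186.

2186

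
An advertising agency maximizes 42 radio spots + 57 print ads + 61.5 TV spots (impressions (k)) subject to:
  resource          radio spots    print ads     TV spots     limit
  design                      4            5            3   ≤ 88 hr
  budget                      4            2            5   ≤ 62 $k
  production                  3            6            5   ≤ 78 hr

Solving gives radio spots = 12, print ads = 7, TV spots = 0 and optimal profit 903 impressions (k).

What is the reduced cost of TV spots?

-1

At the optimum: design uses 83 of 88 (slack = 5); budget uses 62 of 62 (binding); production uses 78 of 78 (binding).
Since design is not tight, its dual is 0.
Dual feasibility on the basic columns requires 4·y_budget + 3·y_production = 42, 2·y_budget + 6·y_production = 57.
→ y_budget = 4.5 and y_production = 8.
Reduced cost of TV spots: c₃ − yᵀa₃ = 61.5 − (4.5·5 + 8·5) = 61.5 − 62.5 = -1.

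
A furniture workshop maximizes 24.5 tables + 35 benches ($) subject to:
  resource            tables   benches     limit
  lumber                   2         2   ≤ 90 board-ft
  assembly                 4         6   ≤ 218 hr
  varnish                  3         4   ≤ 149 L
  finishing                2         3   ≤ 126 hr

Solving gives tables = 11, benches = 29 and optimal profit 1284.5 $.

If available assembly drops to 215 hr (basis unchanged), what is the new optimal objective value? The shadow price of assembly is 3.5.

Δb = -3, so new z* = 1284.5 + (3.5)·(-3) = 1284.5 − 10.5 = 1274.

1274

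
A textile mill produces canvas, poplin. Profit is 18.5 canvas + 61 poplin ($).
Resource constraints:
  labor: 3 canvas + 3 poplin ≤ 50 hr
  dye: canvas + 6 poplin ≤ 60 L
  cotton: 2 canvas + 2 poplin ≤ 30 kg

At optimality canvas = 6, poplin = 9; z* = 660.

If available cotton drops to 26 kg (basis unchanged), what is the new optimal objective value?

640

Binding: dye and cotton. Non-binding: labor (5 unused).
Since labor is not tight, its dual is 0.
The binding rows give the dual system: 1·y_dye + 2·y_cotton = 18.5 and 6·y_dye + 2·y_cotton = 61.
Solving: y_dye = 8.5, y_cotton = 5.
Δz = y_cotton·Δb = 5 × (-4) = -20, so new z* = 660 − 20 = 640.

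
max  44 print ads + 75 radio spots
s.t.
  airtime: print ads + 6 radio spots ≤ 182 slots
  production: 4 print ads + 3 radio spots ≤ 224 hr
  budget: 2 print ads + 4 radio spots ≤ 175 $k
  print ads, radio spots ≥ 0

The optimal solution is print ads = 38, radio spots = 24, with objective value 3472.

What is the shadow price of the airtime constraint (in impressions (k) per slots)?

8

Check each constraint at x*: airtime 182/182 (tight); production 224/224 (tight); budget 172/175 (slack 3).
By complementary slackness, y = 0 for the non-binding constraint.
From A_Bᵀ y = c: 1·y_airtime + 4·y_production = 44; 6·y_airtime + 3·y_production = 75.
Solving: y_airtime = 8, y_production = 9.
Shadow price of airtime = 8.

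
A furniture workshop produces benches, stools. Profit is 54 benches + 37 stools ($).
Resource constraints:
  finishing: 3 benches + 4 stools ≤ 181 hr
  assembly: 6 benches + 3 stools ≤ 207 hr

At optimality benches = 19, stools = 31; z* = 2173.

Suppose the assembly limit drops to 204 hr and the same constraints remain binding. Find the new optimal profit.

Check each constraint at x*: finishing 181/181 (tight); assembly 207/207 (tight).
From A_Bᵀ y = c: 3·y_finishing + 6·y_assembly = 54; 4·y_finishing + 3·y_assembly = 37.
This yields shadow prices y_finishing = 4, y_assembly = 7.
Δz = y_assembly·Δb = 7 × (-3) = -21, so new z* = 2173 − 21 = 2152.

2152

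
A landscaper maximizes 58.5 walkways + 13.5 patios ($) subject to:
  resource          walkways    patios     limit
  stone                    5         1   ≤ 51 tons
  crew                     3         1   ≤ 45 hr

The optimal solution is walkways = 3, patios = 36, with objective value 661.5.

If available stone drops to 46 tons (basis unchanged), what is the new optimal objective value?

616.5

Check each constraint at x*: stone 51/51 (tight); crew 45/45 (tight).
From A_Bᵀ y = c: 5·y_stone + 3·y_crew = 58.5; 1·y_stone + 1·y_crew = 13.5.
→ y_stone = 9 and y_crew = 4.5.
Δz = y_stone·Δb = 9 × (-5) = -45, so new z* = 661.5 − 45 = 616.5.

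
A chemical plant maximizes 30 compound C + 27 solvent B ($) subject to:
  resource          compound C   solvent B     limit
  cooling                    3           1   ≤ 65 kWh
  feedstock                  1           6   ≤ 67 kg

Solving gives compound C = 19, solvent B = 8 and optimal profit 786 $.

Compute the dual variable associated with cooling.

At the optimum: cooling uses 65 of 65 (binding); feedstock uses 67 of 67 (binding).
The binding rows give the dual system: 3·y_cooling + 1·y_feedstock = 30 and 1·y_cooling + 6·y_feedstock = 27.
Solving: y_cooling = 9, y_feedstock = 3.
Shadow price of cooling = 9.

9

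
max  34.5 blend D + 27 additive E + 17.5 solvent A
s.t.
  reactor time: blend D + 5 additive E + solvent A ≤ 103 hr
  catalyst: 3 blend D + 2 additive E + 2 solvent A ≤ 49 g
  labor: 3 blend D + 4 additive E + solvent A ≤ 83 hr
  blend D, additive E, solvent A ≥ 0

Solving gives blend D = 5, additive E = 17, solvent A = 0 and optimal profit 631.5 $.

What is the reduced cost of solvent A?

Check each constraint at x*: reactor time 90/103 (slack 13); catalyst 49/49 (tight); labor 83/83 (tight).
By complementary slackness, y = 0 for the non-binding constraint.
Dual feasibility on the basic columns requires 3·y_catalyst + 3·y_labor = 34.5, 2·y_catalyst + 4·y_labor = 27.
Solving: y_catalyst = 9.5, y_labor = 2.
Reduced cost of solvent A: c₃ − yᵀa₃ = 17.5 − (9.5·2 + 2·1) = 17.5 − 21 = -3.5.

-3.5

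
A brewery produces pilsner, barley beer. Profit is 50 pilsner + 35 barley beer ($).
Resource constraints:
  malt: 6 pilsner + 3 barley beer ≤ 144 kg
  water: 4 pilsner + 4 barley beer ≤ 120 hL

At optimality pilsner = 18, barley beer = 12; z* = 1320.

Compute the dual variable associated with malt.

At the optimum: malt uses 144 of 144 (binding); water uses 120 of 120 (binding).
From A_Bᵀ y = c: 6·y_malt + 4·y_water = 50; 3·y_malt + 4·y_water = 35.
This yields shadow prices y_malt = 5, y_water = 5.
Shadow price of malt = 5.

5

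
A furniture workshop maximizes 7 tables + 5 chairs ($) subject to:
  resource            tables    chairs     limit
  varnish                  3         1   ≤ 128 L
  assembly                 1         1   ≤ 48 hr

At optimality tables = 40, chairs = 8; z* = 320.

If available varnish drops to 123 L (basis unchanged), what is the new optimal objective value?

At the optimum: varnish uses 128 of 128 (binding); assembly uses 48 of 48 (binding).
Dual feasibility on the basic columns requires 3·y_varnish + 1·y_assembly = 7, 1·y_varnish + 1·y_assembly = 5.
Solving: y_varnish = 1, y_assembly = 4.
Δz = y_varnish·Δb = 1 × (-5) = -5, so new z* = 320 − 5 = 315.

315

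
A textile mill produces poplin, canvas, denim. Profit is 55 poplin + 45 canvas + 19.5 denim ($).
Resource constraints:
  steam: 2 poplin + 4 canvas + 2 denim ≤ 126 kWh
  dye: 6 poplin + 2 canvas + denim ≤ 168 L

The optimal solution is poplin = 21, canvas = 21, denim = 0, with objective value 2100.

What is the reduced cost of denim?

At the optimum: steam uses 126 of 126 (binding); dye uses 168 of 168 (binding).
Dual feasibility on the basic columns requires 2·y_steam + 6·y_dye = 55, 4·y_steam + 2·y_dye = 45.
→ y_steam = 8 and y_dye = 6.5.
Reduced cost of denim: c₃ − yᵀa₃ = 19.5 − (8·2 + 6.5·1) = 19.5 − 22.5 = -3.

-3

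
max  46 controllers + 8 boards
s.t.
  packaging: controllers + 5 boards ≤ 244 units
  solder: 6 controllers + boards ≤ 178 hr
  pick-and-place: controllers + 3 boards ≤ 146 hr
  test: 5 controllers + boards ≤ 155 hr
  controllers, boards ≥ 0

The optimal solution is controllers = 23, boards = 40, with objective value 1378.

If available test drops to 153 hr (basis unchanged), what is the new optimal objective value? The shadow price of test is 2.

Δb = -2, so new z* = 1378 + (2)·(-2) = 1378 − 4 = 1374.

1374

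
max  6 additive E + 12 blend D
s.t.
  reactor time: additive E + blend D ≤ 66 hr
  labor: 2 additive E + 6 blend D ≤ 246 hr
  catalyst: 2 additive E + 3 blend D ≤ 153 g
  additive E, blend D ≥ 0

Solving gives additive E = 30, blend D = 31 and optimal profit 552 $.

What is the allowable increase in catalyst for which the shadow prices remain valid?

7.5

Binding constraints: labor, catalyst. The basis is B = [[2,6],[2,3]] with det -6.
Per unit increase in catalyst, x* moves by d = (1, -0.3333).
The basis stays optimal until reactor time becomes binding; allowable increase = 7.5 g.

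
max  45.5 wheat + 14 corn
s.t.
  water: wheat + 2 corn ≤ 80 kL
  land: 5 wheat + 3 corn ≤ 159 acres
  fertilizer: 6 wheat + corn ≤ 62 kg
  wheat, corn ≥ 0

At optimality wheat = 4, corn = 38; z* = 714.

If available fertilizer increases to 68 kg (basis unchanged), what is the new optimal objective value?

756

At the optimum: water uses 80 of 80 (binding); land uses 134 of 159 (slack = 25); fertilizer uses 62 of 62 (binding).
Since land is not tight, its dual is 0.
The binding rows give the dual system: 1·y_water + 6·y_fertilizer = 45.5 and 2·y_water + 1·y_fertilizer = 14.
This yields shadow prices y_water = 3.5, y_fertilizer = 7.
Δz = y_fertilizer·Δb = 7 × (6) = 42, so new z* = 714 + 42 = 756.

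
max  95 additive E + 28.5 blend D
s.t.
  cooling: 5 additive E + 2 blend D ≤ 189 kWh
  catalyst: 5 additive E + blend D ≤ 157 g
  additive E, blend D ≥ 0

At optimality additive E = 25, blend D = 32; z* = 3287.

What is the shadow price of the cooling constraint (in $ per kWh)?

9.5

Check each constraint at x*: cooling 189/189 (tight); catalyst 157/157 (tight).
The binding rows give the dual system: 5·y_cooling + 5·y_catalyst = 95 and 2·y_cooling + 1·y_catalyst = 28.5.
Solving: y_cooling = 9.5, y_catalyst = 9.5.
Shadow price of cooling = 9.5.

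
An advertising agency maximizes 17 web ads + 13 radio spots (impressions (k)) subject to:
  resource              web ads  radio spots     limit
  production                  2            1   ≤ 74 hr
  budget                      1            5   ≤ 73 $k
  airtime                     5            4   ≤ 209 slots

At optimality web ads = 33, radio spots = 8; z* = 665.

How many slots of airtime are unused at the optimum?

airtime used = 5·33 + 4·8 = 197; slack = 209 − 197 = 12.

12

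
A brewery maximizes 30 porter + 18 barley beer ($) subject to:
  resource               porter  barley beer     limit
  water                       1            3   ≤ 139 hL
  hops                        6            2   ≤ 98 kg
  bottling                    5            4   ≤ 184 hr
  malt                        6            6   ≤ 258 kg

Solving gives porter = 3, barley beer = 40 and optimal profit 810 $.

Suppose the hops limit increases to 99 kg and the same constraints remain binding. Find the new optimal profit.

813

Binding: hops and malt. Non-binding: water (16 unused), bottling (9 unused).
Since water, bottling are not tight, their duals are 0.
Dual feasibility on the basic columns requires 6·y_hops + 6·y_malt = 30, 2·y_hops + 6·y_malt = 18.
→ y_hops = 3 and y_malt = 2.
Δz = y_hops·Δb = 3 × (1) = 3, so new z* = 810 + 3 = 813.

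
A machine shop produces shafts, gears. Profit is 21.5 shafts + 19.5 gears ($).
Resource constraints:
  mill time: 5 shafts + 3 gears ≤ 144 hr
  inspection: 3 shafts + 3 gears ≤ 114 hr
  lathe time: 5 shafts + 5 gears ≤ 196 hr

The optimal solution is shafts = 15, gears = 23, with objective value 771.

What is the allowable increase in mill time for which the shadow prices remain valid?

Binding constraints: mill time, inspection. The basis is B = [[5,3],[3,3]] with det 6.
Per unit increase in mill time, x* moves by d = (0.5, -0.5).
The basis stays optimal until gears reaches 0; allowable increase = 46 hr.

46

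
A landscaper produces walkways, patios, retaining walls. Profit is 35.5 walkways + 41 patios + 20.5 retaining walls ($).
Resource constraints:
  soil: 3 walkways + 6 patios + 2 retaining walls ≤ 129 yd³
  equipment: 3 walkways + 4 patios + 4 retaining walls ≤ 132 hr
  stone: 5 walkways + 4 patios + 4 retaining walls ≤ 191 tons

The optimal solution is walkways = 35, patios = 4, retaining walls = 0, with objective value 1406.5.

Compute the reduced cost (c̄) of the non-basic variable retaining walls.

-6.5

At the optimum: soil uses 129 of 129 (binding); equipment uses 121 of 132 (slack = 11); stone uses 191 of 191 (binding).
Slack constraints have shadow price 0 (complementary slackness).
From A_Bᵀ y = c: 3·y_soil + 5·y_stone = 35.5; 6·y_soil + 4·y_stone = 41.
Solving: y_soil = 3.5, y_stone = 5.
Reduced cost of retaining walls: c₃ − yᵀa₃ = 20.5 − (3.5·2 + 5·4) = 20.5 − 27 = -6.5.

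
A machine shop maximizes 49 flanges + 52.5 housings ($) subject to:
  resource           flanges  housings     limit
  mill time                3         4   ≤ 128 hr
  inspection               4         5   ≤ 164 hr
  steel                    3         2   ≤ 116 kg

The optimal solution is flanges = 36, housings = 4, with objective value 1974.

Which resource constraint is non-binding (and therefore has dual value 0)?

mill time: 124/128 (slack 4)
inspection: 164/164 (binding)
steel: 116/116 (binding)
By complementary slackness, a constraint with positive slack has shadow price 0 → mill time.

mill time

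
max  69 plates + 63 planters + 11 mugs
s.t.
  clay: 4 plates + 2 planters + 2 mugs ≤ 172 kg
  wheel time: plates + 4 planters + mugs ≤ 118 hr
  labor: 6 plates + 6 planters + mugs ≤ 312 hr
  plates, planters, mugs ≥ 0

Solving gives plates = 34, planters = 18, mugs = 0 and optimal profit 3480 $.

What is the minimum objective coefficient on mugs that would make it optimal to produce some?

15.5

Binding: clay and labor. Non-binding: wheel time (12 unused).
By complementary slackness, y = 0 for the non-binding constraint.
Dual feasibility on the basic columns requires 4·y_clay + 6·y_labor = 69, 2·y_clay + 6·y_labor = 63.
This yields shadow prices y_clay = 3, y_labor = 9.5.
mugs enters the basis when its profit ≥ yᵀa₃ = 3·2 + 9.5·1 = 15.5.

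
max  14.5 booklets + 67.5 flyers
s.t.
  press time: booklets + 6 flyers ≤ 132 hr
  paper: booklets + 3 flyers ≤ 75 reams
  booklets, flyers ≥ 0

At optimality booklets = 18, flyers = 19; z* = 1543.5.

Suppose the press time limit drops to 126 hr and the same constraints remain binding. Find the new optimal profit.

Check each constraint at x*: press time 132/132 (tight); paper 75/75 (tight).
The binding rows give the dual system: 1·y_press time + 1·y_paper = 14.5 and 6·y_press time + 3·y_paper = 67.5.
This yields shadow prices y_press time = 8, y_paper = 6.5.
Δz = y_press time·Δb = 8 × (-6) = -48, so new z* = 1543.5 − 48 = 1495.5.

1495.5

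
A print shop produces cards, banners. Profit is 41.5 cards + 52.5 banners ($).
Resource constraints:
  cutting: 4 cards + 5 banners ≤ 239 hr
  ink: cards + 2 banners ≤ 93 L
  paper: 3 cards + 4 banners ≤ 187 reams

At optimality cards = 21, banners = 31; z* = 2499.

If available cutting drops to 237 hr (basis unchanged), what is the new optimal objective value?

At the optimum: cutting uses 239 of 239 (binding); ink uses 83 of 93 (slack = 10); paper uses 187 of 187 (binding).
By complementary slackness, y = 0 for the non-binding constraint.
Dual feasibility on the basic columns requires 4·y_cutting + 3·y_paper = 41.5, 5·y_cutting + 4·y_paper = 52.5.
Solving: y_cutting = 8.5, y_paper = 2.5.
Δz = y_cutting·Δb = 8.5 × (-2) = -17, so new z* = 2499 − 17 = 2482.

2482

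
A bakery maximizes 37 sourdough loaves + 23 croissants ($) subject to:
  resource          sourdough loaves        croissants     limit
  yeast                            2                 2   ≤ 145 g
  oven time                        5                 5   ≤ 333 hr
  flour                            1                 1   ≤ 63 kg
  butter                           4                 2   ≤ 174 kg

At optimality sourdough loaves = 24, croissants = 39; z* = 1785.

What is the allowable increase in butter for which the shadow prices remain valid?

78

Binding constraints: flour, butter. The basis is B = [[1,1],[4,2]] with det -2.
Per unit increase in butter, x* moves by d = (0.5, -0.5).
The basis stays optimal until croissants reaches 0; allowable increase = 78 kg.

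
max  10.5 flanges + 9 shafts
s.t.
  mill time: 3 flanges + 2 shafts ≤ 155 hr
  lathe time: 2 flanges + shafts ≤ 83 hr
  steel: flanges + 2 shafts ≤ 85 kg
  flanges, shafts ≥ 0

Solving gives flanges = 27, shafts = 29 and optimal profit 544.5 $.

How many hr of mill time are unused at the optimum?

16

mill time used = 3·27 + 2·29 = 139; slack = 155 − 139 = 16.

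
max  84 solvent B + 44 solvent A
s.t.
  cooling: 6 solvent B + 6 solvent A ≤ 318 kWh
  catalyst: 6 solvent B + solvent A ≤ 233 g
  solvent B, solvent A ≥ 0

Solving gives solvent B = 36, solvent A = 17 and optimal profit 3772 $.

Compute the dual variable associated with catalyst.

8

Check each constraint at x*: cooling 318/318 (tight); catalyst 233/233 (tight).
Dual feasibility on the basic columns requires 6·y_cooling + 6·y_catalyst = 84, 6·y_cooling + 1·y_catalyst = 44.
→ y_cooling = 6 and y_catalyst = 8.
Shadow price of catalyst = 8.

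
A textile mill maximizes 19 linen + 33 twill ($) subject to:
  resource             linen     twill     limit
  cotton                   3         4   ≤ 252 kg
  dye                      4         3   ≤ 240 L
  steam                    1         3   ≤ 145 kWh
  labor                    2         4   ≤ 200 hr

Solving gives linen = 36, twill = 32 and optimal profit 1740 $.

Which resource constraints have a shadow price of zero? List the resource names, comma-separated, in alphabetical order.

cotton, steam

cotton: 236/252 (slack 16)
dye: 240/240 (binding)
steam: 132/145 (slack 13)
labor: 200/200 (binding)
By complementary slackness, a constraint with positive slack has shadow price 0 → cotton, steam.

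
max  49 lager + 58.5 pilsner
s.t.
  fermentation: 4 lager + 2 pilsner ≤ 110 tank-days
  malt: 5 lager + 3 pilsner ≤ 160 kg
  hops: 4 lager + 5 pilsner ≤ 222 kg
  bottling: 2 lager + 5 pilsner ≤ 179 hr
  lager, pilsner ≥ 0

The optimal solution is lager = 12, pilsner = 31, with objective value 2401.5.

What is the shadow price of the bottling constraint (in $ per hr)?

Binding: fermentation and bottling. Non-binding: malt (7 unused), hops (19 unused).
By complementary slackness, y = 0 for the non-binding constraints.
The binding rows give the dual system: 4·y_fermentation + 2·y_bottling = 49 and 2·y_fermentation + 5·y_bottling = 58.5.
Solving: y_fermentation = 8, y_bottling = 8.5.
Shadow price of bottling = 8.5.

8.5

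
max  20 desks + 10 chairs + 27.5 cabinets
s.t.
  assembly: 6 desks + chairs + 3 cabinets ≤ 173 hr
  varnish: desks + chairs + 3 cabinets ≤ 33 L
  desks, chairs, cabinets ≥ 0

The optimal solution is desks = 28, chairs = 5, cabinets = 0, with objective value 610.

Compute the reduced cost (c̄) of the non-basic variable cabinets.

At the optimum: assembly uses 173 of 173 (binding); varnish uses 33 of 33 (binding).
From A_Bᵀ y = c: 6·y_assembly + 1·y_varnish = 20; 1·y_assembly + 1·y_varnish = 10.
Solving: y_assembly = 2, y_varnish = 8.
Reduced cost of cabinets: c₃ − yᵀa₃ = 27.5 − (2·3 + 8·3) = 27.5 − 30 = -2.5.

-2.5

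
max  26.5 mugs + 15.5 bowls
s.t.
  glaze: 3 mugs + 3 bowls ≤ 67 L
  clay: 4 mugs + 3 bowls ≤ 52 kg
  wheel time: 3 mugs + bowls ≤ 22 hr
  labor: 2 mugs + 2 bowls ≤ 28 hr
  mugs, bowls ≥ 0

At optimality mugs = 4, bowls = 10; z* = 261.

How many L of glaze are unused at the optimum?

glaze used = 3·4 + 3·10 = 42; slack = 67 − 42 = 25.

25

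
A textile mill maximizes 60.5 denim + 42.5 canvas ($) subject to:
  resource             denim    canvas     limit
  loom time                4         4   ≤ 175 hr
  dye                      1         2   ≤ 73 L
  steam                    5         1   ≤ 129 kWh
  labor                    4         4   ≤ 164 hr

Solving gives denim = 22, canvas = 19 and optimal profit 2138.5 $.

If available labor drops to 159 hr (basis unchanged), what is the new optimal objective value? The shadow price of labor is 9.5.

Δb = -5, so new z* = 2138.5 + (9.5)·(-5) = 2138.5 − 47.5 = 2091.

2091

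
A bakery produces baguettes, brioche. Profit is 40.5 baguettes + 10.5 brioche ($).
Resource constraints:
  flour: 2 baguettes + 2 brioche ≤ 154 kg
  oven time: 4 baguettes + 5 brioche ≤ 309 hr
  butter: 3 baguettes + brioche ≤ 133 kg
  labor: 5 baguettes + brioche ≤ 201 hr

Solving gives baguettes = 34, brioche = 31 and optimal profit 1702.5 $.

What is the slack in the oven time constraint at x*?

18

oven time used = 4·34 + 5·31 = 291; slack = 309 − 291 = 18.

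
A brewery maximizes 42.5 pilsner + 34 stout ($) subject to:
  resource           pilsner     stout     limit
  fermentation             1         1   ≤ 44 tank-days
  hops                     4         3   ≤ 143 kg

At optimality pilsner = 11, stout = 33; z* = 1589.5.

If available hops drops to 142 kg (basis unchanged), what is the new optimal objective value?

1581

Both fermentation and hops are binding at x*.
Dual feasibility on the basic columns requires 1·y_fermentation + 4·y_hops = 42.5, 1·y_fermentation + 3·y_hops = 34.
Solving: y_fermentation = 8.5, y_hops = 8.5.
Δz = y_hops·Δb = 8.5 × (-1) = -8.5, so new z* = 1589.5 − 8.5 = 1581.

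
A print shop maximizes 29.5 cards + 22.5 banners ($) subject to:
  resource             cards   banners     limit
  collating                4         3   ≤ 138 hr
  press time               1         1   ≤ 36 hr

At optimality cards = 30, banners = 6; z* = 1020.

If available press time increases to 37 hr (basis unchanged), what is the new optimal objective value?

Both collating and press time are binding at x*.
Dual feasibility on the basic columns requires 4·y_collating + 1·y_press time = 29.5, 3·y_collating + 1·y_press time = 22.5.
Solving: y_collating = 7, y_press time = 1.5.
Δz = y_press time·Δb = 1.5 × (1) = 1.5, so new z* = 1020 + 1.5 = 1021.5.

1021.5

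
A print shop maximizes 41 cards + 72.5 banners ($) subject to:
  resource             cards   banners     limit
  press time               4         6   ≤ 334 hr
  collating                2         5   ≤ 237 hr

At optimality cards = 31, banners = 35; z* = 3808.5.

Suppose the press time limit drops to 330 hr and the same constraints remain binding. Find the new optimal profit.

3778.5

Check each constraint at x*: press time 334/334 (tight); collating 237/237 (tight).
From A_Bᵀ y = c: 4·y_press time + 2·y_collating = 41; 6·y_press time + 5·y_collating = 72.5.
This yields shadow prices y_press time = 7.5, y_collating = 5.5.
Δz = y_press time·Δb = 7.5 × (-4) = -30, so new z* = 3808.5 − 30 = 3778.5.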